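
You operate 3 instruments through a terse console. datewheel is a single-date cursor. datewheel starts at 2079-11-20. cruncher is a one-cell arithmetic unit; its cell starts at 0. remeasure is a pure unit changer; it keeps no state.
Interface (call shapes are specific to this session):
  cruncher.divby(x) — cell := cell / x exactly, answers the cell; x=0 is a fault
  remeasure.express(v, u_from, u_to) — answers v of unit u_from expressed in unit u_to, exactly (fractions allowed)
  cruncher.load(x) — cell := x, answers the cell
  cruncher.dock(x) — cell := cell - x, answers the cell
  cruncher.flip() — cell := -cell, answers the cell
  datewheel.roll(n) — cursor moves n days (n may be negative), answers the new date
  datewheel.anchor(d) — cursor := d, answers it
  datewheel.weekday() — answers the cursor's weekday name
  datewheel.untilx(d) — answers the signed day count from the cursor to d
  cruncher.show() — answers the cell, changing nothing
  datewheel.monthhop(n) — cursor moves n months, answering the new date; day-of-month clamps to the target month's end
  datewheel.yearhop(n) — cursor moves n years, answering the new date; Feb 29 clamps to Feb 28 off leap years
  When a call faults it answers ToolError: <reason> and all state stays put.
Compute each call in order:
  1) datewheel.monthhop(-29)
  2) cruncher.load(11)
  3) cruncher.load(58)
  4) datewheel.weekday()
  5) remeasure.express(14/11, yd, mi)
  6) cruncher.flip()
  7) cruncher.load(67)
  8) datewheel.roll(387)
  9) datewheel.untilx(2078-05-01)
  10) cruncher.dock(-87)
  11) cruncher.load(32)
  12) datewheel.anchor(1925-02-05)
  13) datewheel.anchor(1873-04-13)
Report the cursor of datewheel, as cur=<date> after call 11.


Answer: cur=2078-07-12

Derivation:
// datewheel.monthhop(-29) => 2077-06-20
// cruncher.load(11) => 11
// cruncher.load(58) => 58
// datewheel.weekday() => Sunday
// remeasure.express(14/11, yd, mi) => 7/9680
// cruncher.flip() => -58
// cruncher.load(67) => 67
// datewheel.roll(387) => 2078-07-12
// datewheel.untilx(2078-05-01) => -72
// cruncher.dock(-87) => 154
// cruncher.load(32) => 32
// datewheel.anchor(1925-02-05) => 1925-02-05
// datewheel.anchor(1873-04-13) => 1873-04-13


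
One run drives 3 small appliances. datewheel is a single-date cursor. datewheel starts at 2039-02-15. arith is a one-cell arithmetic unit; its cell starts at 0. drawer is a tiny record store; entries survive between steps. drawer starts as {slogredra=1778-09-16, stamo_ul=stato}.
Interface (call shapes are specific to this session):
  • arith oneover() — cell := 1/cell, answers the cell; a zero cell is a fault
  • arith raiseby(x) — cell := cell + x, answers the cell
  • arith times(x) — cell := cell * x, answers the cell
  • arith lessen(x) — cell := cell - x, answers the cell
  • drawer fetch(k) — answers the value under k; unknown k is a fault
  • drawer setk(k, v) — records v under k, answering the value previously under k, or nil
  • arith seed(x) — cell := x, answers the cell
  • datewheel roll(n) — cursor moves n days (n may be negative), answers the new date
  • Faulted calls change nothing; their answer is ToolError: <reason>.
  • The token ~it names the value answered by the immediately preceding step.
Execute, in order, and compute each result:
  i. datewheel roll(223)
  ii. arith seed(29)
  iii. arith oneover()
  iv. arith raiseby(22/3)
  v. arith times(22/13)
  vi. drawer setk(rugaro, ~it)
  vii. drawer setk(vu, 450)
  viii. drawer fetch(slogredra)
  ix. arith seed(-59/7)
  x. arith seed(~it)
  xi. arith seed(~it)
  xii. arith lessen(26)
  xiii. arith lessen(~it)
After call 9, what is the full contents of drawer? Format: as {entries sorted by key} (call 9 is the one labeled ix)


→ datewheel roll(223)
← 2039-09-26
→ arith seed(29)
← 29
→ arith oneover()
← 1/29
→ arith raiseby(22/3)
← 641/87
→ arith times(22/13)
← 14102/1131
→ drawer setk(rugaro, ~it)
← nil
→ drawer setk(vu, 450)
← nil
→ drawer fetch(slogredra)
← 1778-09-16
→ arith seed(-59/7)
← -59/7
→ arith seed(~it)
← -59/7
→ arith seed(~it)
← -59/7
→ arith lessen(26)
← -241/7
→ arith lessen(~it)
← 0

Answer: {rugaro=14102/1131, slogredra=1778-09-16, stamo_ul=stato, vu=450}


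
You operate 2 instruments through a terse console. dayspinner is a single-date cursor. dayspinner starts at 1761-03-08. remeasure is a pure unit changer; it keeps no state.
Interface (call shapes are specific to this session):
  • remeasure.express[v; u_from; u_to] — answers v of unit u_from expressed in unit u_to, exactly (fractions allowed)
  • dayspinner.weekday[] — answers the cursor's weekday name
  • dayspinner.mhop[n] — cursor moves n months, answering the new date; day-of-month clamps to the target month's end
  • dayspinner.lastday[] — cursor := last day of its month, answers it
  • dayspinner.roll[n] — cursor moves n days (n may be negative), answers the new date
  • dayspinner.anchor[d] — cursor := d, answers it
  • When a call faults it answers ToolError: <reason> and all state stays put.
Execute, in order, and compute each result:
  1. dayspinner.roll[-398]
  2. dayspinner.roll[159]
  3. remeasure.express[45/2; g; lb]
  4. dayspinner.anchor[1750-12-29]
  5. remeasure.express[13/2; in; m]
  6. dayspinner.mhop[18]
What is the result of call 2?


Answer: 1760-07-12

Derivation:
-- 1. dayspinner.roll(-398) == 1760-02-04
-- 2. dayspinner.roll(159) == 1760-07-12
-- 3. remeasure.express(45/2, g, lb) == 2250000/45359237
-- 4. dayspinner.anchor(1750-12-29) == 1750-12-29
-- 5. remeasure.express(13/2, in, m) == 1651/10000
-- 6. dayspinner.mhop(18) == 1752-06-29


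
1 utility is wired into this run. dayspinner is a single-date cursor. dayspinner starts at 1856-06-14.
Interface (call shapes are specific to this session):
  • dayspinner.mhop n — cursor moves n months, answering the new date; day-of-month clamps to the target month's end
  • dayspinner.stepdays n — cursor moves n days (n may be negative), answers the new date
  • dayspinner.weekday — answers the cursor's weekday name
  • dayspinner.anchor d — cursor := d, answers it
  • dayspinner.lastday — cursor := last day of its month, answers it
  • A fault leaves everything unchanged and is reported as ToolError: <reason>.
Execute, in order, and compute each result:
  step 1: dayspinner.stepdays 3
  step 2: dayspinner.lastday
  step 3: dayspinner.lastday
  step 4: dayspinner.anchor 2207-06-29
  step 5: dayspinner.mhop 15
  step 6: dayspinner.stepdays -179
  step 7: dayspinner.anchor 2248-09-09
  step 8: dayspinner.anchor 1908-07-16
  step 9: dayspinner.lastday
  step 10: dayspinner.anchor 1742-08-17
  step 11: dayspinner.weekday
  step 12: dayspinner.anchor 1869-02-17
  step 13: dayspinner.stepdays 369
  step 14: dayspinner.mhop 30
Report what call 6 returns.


Answer: 2208-04-03

Derivation:
Now I run dayspinner.stepdays with n=3: 1856-06-17.
I try dayspinner.lastday(), → 1856-06-30.
I invoke dayspinner.lastday(), and see 1856-06-30.
I run dayspinner.anchor with d=2207-06-29, giving 2207-06-29.
I try dayspinner.mhop with n=15, and observe 2208-09-29.
I run dayspinner.stepdays with n=-179, — result: 2208-04-03.
I invoke dayspinner.anchor with d=2248-09-09, and see 2248-09-09.
Using dayspinner.anchor with d=1908-07-16, — result: 1908-07-16.
I invoke dayspinner.lastday, and see 1908-07-31.
Then dayspinner.anchor with d=1742-08-17, and get 1742-08-17.
I use dayspinner.weekday(), — result: Friday.
I use dayspinner.anchor with d=1869-02-17, giving 1869-02-17.
Now I run dayspinner.stepdays with n=369, which returns 1870-02-21.
I invoke dayspinner.mhop with n=30, and get 1872-08-21.


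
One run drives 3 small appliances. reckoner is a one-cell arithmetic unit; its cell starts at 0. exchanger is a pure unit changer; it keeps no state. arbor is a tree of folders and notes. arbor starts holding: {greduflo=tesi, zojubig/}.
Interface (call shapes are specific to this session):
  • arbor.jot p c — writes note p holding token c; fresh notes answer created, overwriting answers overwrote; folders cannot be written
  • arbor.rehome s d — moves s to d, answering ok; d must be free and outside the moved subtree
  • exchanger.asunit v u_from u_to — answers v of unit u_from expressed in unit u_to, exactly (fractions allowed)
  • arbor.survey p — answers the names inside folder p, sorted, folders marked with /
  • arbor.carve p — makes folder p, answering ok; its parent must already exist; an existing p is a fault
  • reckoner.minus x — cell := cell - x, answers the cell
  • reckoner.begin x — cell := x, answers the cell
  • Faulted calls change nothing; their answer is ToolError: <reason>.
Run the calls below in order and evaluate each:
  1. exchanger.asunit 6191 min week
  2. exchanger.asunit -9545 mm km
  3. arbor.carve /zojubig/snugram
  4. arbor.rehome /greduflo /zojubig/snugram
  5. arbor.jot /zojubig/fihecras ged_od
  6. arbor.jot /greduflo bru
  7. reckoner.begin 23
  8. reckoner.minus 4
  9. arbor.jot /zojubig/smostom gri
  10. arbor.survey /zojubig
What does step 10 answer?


[in] exchanger.asunit 6191 min week
[out] 6191/10080
[in] exchanger.asunit -9545 mm km
[out] -1909/200000
[in] arbor.carve /zojubig/snugram
[out] ok
[in] arbor.rehome /greduflo /zojubig/snugram
[out] ToolError: exists
[in] arbor.jot /zojubig/fihecras ged_od
[out] created
[in] arbor.jot /greduflo bru
[out] overwrote
[in] reckoner.begin 23
[out] 23
[in] reckoner.minus 4
[out] 19
[in] arbor.jot /zojubig/smostom gri
[out] created
[in] arbor.survey /zojubig
[out] [fihecras, smostom, snugram/]

Answer: [fihecras, smostom, snugram/]


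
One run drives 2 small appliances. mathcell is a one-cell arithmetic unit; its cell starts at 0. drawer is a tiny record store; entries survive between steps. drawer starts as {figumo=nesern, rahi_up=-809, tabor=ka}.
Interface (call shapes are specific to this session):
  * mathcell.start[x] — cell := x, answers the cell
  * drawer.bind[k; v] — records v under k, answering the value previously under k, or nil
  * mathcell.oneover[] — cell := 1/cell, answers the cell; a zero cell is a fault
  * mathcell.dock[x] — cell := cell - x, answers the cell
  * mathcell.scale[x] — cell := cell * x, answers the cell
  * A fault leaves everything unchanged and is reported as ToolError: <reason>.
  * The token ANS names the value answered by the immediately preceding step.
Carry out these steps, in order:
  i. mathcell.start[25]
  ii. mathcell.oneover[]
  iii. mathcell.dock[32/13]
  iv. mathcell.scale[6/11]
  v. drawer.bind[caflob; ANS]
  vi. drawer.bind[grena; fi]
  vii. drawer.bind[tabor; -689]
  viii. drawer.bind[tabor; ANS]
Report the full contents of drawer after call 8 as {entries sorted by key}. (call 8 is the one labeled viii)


==> start(x=25)
<== 25
==> oneover()
<== 1/25
==> dock(x=32/13)
<== -787/325
==> scale(x=6/11)
<== -4722/3575
==> bind(k=caflob, v=ANS)
<== nil
==> bind(k=grena, v=fi)
<== nil
==> bind(k=tabor, v=-689)
<== ka
==> bind(k=tabor, v=ANS)
<== -689

Answer: {caflob=-4722/3575, figumo=nesern, grena=fi, rahi_up=-809, tabor=ka}


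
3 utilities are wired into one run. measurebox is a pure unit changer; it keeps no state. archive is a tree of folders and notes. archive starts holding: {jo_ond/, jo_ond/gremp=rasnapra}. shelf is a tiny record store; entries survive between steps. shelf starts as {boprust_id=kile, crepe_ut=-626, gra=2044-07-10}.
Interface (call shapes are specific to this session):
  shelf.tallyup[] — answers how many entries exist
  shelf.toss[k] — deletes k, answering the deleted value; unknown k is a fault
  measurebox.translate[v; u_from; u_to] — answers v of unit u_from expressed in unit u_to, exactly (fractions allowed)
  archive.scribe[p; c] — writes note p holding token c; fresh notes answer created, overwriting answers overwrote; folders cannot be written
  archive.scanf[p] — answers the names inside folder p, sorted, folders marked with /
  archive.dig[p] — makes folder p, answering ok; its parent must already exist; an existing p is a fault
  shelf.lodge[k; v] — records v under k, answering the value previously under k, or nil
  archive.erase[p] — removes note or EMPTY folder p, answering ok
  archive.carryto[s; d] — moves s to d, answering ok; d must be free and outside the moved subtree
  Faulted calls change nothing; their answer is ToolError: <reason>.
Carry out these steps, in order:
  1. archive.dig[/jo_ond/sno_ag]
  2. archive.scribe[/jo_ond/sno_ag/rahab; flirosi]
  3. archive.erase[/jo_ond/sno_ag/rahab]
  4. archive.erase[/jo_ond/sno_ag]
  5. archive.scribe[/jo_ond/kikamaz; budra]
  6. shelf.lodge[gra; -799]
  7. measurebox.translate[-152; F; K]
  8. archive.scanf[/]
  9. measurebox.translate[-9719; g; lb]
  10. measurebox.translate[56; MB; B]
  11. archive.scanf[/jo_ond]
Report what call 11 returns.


Answer: [gremp, kikamaz]

Derivation:
I run archive.dig on p→/jo_ond/sno_ag, and get ok.
Then archive.scribe on p→/jo_ond/sno_ag/rahab, c→flirosi, which returns created.
I use archive.erase on p→/jo_ond/sno_ag/rahab, → ok.
Invoking archive.erase on p→/jo_ond/sno_ag, giving ok.
Now I run archive.scribe on p→/jo_ond/kikamaz, c→budra, and see created.
Then shelf.lodge on k→gra, v→-799: 2044-07-10.
Then measurebox.translate on v→-152, u_from→F, u_to→K: 30767/180.
Next I call archive.scanf on p→/, — result: [jo_ond/].
Calling measurebox.translate on v→-9719, u_from→g, u_to→lb: -971900000/45359237.
Invoking measurebox.translate on v→56, u_from→MB, u_to→B, → 56000000.
Then archive.scanf on p→/jo_ond, which returns [gremp, kikamaz].


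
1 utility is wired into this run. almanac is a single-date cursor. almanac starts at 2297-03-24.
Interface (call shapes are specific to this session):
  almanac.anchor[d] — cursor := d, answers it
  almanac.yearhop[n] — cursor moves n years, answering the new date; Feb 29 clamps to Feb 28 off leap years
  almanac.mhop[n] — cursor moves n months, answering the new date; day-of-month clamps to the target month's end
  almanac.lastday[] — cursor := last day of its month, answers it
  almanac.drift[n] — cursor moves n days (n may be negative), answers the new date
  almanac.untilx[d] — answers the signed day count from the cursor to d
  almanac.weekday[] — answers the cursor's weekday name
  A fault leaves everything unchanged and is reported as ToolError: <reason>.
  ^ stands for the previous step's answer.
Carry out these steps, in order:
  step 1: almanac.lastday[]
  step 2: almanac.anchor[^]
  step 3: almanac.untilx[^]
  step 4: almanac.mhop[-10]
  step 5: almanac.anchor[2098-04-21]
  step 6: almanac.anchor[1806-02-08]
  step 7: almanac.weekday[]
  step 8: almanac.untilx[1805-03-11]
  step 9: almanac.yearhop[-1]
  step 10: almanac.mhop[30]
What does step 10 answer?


Answer: 1807-08-08

Derivation:
I use almanac.lastday(), and see 2297-03-31.
I call almanac.anchor passing ^, giving 2297-03-31.
Now I run almanac.untilx passing ^, yielding 0.
Then almanac.mhop passing -10, and observe 2296-05-31.
I call almanac.anchor passing 2098-04-21, yielding 2098-04-21.
I run almanac.anchor passing 1806-02-08, — result: 1806-02-08.
I use almanac.weekday, and observe Saturday.
I run almanac.untilx passing 1805-03-11: -334.
I run almanac.yearhop passing -1, which returns 1805-02-08.
Then almanac.mhop passing 30, giving 1807-08-08.


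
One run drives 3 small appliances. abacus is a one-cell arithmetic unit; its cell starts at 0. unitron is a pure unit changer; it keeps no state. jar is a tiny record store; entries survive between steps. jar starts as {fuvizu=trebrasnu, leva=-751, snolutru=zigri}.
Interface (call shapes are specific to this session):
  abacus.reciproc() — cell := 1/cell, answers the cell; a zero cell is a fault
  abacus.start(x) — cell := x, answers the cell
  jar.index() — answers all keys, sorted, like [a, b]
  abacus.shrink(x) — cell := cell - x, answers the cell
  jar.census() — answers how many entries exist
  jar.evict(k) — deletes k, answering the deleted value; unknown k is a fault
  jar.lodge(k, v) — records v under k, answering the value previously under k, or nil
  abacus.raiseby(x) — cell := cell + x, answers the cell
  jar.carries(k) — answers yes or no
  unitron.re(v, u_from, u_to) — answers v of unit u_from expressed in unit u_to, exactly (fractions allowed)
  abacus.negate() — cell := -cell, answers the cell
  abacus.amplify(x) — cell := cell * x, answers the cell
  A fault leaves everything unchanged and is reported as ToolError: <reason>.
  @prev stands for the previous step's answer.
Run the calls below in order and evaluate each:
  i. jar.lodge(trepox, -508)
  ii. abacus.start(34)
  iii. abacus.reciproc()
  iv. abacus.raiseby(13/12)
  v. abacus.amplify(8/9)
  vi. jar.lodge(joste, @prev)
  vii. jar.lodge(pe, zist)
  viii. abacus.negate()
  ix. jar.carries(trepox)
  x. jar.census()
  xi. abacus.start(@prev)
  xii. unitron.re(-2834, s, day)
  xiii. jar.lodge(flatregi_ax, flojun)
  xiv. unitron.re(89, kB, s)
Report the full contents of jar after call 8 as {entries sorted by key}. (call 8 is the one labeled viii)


Answer: {fuvizu=trebrasnu, joste=454/459, leva=-751, pe=zist, snolutru=zigri, trepox=-508}

Derivation:
==> lodge(trepox, -508)
<== nil
==> start(34)
<== 34
==> reciproc()
<== 1/34
==> raiseby(13/12)
<== 227/204
==> amplify(8/9)
<== 454/459
==> lodge(joste, @prev)
<== nil
==> lodge(pe, zist)
<== nil
==> negate()
<== -454/459
==> carries(trepox)
<== yes
==> census()
<== 6
==> start(@prev)
<== 6
==> re(-2834, s, day)
<== -1417/43200
==> lodge(flatregi_ax, flojun)
<== nil
==> re(89, kB, s)
<== ToolError: incompatible units


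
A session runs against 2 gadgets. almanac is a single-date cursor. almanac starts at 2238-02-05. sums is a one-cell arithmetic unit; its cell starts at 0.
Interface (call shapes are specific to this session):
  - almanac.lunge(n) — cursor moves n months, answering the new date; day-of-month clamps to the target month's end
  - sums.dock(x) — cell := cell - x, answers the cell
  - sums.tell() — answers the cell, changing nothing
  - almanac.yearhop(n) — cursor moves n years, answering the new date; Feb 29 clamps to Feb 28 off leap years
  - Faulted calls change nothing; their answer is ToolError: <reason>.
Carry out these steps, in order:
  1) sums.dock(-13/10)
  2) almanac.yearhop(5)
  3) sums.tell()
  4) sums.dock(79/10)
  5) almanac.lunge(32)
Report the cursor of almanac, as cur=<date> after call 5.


Answer: cur=2245-10-05

Derivation:
% 1. sums.dock(x='-13/10') ~> 13/10
% 2. almanac.yearhop(n='5') ~> 2243-02-05
% 3. sums.tell() ~> 13/10
% 4. sums.dock(x='79/10') ~> -33/5
% 5. almanac.lunge(n='32') ~> 2245-10-05


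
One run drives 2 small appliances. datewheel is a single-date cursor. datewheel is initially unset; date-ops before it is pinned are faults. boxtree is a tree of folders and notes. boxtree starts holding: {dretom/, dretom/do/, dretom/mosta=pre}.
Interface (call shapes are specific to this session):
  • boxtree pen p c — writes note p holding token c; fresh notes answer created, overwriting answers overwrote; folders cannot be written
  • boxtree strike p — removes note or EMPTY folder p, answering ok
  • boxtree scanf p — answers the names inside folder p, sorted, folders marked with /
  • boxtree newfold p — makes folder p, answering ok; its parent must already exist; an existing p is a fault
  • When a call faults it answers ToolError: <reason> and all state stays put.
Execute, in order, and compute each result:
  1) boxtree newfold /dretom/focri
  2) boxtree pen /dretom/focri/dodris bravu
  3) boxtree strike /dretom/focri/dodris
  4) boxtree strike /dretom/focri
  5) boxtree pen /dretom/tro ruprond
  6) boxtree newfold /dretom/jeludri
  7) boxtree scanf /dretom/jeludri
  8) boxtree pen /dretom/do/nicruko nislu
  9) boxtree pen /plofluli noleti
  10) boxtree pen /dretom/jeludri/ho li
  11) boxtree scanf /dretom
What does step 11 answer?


Answer: [do/, jeludri/, mosta, tro]

Derivation:
Then boxtree newfold with p: /dretom/focri, and get ok.
Invoking boxtree pen with p: /dretom/focri/dodris, c: bravu, and observe created.
I try boxtree strike with p: /dretom/focri/dodris: ok.
Invoking boxtree strike with p: /dretom/focri, — result: ok.
Calling boxtree pen with p: /dretom/tro, c: ruprond, — result: created.
I run boxtree newfold with p: /dretom/jeludri, and observe ok.
Next I call boxtree scanf with p: /dretom/jeludri, — result: [].
Invoking boxtree pen with p: /dretom/do/nicruko, c: nislu, which returns created.
I use boxtree pen with p: /plofluli, c: noleti: created.
Using boxtree pen with p: /dretom/jeludri/ho, c: li, and observe created.
Calling boxtree scanf with p: /dretom, giving [do/, jeludri/, mosta, tro].


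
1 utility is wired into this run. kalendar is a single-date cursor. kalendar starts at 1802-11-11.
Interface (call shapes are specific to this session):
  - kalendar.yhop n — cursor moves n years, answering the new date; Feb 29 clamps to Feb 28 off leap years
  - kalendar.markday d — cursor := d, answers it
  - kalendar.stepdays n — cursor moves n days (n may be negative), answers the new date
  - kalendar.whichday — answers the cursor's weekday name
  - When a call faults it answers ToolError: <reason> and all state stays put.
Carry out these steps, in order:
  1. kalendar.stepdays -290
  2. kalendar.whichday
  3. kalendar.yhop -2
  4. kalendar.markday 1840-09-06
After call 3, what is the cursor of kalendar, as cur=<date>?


Answer: cur=1800-01-25

Derivation:
;; 1. stepdays(n='-290') ~> 1802-01-25
;; 2. whichday() ~> Monday
;; 3. yhop(n='-2') ~> 1800-01-25
;; 4. markday(d='1840-09-06') ~> 1840-09-06


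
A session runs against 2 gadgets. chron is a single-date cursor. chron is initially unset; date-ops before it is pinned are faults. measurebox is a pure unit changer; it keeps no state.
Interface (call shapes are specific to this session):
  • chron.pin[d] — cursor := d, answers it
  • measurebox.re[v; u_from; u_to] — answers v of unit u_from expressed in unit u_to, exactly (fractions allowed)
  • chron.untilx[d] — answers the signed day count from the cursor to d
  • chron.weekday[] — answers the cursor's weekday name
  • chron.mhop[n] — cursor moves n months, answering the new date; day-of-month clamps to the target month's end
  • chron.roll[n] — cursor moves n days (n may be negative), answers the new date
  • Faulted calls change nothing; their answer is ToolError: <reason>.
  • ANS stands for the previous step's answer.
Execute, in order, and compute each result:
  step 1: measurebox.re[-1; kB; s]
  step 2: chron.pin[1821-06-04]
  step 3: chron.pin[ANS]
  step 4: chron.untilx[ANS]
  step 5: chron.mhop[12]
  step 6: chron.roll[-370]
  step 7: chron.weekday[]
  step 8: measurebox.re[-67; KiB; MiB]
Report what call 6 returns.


>>> measurebox.re v=-1 u_from=kB u_to=s
  ToolError: incompatible units
>>> chron.pin d=1821-06-04
  1821-06-04
>>> chron.pin d=ANS
  1821-06-04
>>> chron.untilx d=ANS
  0
>>> chron.mhop n=12
  1822-06-04
>>> chron.roll n=-370
  1821-05-30
>>> chron.weekday
  Wednesday
>>> measurebox.re v=-67 u_from=KiB u_to=MiB
  -67/1024

Answer: 1821-05-30


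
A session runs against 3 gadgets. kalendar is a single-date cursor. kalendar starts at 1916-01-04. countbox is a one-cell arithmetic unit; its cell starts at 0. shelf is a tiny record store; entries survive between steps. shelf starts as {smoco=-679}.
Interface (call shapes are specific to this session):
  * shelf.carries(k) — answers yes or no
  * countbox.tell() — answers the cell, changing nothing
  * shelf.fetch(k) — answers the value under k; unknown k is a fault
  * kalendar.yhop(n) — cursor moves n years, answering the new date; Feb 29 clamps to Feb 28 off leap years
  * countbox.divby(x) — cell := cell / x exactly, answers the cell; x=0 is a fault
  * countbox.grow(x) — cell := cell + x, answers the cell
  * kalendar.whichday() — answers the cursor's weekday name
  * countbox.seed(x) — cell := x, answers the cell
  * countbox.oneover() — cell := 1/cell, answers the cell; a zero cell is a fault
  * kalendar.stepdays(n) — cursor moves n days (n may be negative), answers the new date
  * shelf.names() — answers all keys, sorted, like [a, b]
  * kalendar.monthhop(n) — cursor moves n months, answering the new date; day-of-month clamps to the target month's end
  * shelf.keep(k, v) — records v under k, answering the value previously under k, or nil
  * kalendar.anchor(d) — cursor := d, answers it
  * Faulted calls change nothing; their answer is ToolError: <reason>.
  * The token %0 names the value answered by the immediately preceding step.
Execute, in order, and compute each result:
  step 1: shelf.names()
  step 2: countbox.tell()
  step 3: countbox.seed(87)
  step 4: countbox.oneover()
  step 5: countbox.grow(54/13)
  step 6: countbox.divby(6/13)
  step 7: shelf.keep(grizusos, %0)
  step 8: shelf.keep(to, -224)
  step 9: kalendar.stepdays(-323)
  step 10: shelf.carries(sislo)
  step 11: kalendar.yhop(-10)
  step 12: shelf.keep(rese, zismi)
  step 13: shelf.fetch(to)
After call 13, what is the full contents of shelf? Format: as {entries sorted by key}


Answer: {grizusos=4711/522, rese=zismi, smoco=-679, to=-224}

Derivation:
Do: names[]
See: [smoco]
Do: tell[]
See: 0
Do: seed[87]
See: 87
Do: oneover[]
See: 1/87
Do: grow[54/13]
See: 4711/1131
Do: divby[6/13]
See: 4711/522
Do: keep[grizusos; %0]
See: nil
Do: keep[to; -224]
See: nil
Do: stepdays[-323]
See: 1915-02-15
Do: carries[sislo]
See: no
Do: yhop[-10]
See: 1905-02-15
Do: keep[rese; zismi]
See: nil
Do: fetch[to]
See: -224


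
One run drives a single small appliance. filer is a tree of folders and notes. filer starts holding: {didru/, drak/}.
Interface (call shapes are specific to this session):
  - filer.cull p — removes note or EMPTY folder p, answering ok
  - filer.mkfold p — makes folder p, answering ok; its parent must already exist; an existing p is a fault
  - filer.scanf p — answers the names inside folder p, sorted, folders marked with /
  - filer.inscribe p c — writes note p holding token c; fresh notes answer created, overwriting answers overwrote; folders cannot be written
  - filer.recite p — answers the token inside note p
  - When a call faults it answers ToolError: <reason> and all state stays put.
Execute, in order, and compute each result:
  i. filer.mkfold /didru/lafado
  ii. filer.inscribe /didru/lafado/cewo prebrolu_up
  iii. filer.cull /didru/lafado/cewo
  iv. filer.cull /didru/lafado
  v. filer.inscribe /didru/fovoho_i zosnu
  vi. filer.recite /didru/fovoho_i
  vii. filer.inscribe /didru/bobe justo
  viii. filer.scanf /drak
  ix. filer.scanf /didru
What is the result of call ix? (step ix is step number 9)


~$ filer.mkfold p=/didru/lafado
  ok
~$ filer.inscribe p=/didru/lafado/cewo c=prebrolu_up
  created
~$ filer.cull p=/didru/lafado/cewo
  ok
~$ filer.cull p=/didru/lafado
  ok
~$ filer.inscribe p=/didru/fovoho_i c=zosnu
  created
~$ filer.recite p=/didru/fovoho_i
  zosnu
~$ filer.inscribe p=/didru/bobe c=justo
  created
~$ filer.scanf p=/drak
  []
~$ filer.scanf p=/didru
  [bobe, fovoho_i]

Answer: [bobe, fovoho_i]


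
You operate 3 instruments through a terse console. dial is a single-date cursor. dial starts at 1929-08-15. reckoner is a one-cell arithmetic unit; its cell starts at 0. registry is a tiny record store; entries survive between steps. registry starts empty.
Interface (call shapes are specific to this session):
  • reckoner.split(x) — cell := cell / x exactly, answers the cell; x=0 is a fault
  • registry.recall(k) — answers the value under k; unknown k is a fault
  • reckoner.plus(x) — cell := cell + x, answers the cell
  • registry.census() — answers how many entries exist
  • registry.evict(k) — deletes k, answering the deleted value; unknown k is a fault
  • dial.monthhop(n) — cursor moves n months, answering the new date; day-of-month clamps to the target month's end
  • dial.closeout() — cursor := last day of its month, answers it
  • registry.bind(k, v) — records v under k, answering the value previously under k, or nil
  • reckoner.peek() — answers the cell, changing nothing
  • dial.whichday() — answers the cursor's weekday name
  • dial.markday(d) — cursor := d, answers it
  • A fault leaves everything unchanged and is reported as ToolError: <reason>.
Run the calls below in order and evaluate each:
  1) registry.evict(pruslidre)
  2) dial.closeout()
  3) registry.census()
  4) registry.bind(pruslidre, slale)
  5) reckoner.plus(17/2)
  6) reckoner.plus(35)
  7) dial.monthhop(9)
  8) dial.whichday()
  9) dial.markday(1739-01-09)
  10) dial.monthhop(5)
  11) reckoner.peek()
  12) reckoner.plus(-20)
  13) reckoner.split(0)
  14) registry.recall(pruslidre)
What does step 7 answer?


! 1. evict(k='pruslidre') ~> ToolError: no such key pruslidre
! 2. closeout() ~> 1929-08-31
! 3. census() ~> 0
! 4. bind(k='pruslidre', v='slale') ~> nil
! 5. plus(x='17/2') ~> 17/2
! 6. plus(x='35') ~> 87/2
! 7. monthhop(n='9') ~> 1930-05-31
! 8. whichday() ~> Saturday
! 9. markday(d='1739-01-09') ~> 1739-01-09
! 10. monthhop(n='5') ~> 1739-06-09
! 11. peek() ~> 87/2
! 12. plus(x='-20') ~> 47/2
! 13. split(x='0') ~> ToolError: division by zero
! 14. recall(k='pruslidre') ~> slale

Answer: 1930-05-31


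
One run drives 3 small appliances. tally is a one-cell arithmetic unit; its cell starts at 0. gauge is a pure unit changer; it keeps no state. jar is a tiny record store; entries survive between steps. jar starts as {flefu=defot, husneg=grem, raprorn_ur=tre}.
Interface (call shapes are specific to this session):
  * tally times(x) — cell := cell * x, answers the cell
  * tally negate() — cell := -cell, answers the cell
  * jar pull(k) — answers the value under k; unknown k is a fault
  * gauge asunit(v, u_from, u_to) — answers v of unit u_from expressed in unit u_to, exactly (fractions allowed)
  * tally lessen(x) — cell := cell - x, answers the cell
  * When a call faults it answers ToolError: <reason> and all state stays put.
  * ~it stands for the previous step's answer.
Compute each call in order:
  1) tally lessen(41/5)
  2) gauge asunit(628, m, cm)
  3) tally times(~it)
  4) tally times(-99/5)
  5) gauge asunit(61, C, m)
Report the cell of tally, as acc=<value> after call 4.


Answer: acc=10196208

Derivation:
% 1. tally lessen(x='41/5') : -41/5
% 2. gauge asunit(v='628', u_from='m', u_to='cm') : 62800
% 3. tally times(x='~it') : -514960
% 4. tally times(x='-99/5') : 10196208
% 5. gauge asunit(v='61', u_from='C', u_to='m') : ToolError: incompatible units


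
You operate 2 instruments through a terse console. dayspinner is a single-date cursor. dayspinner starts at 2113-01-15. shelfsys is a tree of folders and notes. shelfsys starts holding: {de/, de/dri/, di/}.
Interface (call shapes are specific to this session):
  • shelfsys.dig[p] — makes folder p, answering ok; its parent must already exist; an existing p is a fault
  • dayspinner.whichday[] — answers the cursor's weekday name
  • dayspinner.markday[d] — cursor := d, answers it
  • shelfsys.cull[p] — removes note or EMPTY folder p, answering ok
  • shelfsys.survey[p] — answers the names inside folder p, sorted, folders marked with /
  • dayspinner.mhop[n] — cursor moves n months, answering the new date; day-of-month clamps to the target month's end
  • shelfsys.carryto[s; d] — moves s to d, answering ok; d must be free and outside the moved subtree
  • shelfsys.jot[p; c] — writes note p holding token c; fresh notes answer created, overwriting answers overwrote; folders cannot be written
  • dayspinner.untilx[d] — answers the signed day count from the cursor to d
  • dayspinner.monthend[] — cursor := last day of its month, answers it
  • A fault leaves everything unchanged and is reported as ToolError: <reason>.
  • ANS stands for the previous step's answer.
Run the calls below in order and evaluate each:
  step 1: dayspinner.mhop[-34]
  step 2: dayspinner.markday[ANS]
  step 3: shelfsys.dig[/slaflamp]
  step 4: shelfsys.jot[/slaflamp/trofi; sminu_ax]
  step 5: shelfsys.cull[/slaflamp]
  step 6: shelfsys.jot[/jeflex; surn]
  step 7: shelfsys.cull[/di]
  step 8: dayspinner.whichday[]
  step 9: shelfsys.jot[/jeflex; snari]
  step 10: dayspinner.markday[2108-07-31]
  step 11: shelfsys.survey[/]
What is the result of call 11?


Step: mhop[n→-34]
Result: 2110-03-15
Step: markday[d→ANS]
Result: 2110-03-15
Step: dig[p→/slaflamp]
Result: ok
Step: jot[p→/slaflamp/trofi; c→sminu_ax]
Result: created
Step: cull[p→/slaflamp]
Result: ToolError: not empty
Step: jot[p→/jeflex; c→surn]
Result: created
Step: cull[p→/di]
Result: ok
Step: whichday[]
Result: Saturday
Step: jot[p→/jeflex; c→snari]
Result: overwrote
Step: markday[d→2108-07-31]
Result: 2108-07-31
Step: survey[p→/]
Result: [de/, jeflex, slaflamp/]

Answer: [de/, jeflex, slaflamp/]


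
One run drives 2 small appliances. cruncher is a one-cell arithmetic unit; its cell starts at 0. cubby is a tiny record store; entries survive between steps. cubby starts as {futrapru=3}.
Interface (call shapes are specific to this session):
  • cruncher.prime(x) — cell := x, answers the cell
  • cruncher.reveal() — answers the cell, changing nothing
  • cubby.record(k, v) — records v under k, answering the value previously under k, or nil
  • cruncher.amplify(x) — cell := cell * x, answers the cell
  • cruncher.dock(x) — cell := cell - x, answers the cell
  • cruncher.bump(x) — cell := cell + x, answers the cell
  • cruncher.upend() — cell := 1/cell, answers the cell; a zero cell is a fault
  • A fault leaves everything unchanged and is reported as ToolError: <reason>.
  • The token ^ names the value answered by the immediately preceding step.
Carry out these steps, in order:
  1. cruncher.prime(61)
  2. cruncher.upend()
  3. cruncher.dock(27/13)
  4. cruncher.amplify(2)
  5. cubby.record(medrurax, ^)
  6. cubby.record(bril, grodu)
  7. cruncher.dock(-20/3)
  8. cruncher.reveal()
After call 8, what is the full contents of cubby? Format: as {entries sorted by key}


Answer: {bril=grodu, futrapru=3, medrurax=-3268/793}

Derivation:
$ prime x='61'
= 61
$ upend
= 1/61
$ dock x='27/13'
= -1634/793
$ amplify x='2'
= -3268/793
$ record k='medrurax' v='^'
= nil
$ record k='bril' v='grodu'
= nil
$ dock x='-20/3'
= 6056/2379
$ reveal
= 6056/2379


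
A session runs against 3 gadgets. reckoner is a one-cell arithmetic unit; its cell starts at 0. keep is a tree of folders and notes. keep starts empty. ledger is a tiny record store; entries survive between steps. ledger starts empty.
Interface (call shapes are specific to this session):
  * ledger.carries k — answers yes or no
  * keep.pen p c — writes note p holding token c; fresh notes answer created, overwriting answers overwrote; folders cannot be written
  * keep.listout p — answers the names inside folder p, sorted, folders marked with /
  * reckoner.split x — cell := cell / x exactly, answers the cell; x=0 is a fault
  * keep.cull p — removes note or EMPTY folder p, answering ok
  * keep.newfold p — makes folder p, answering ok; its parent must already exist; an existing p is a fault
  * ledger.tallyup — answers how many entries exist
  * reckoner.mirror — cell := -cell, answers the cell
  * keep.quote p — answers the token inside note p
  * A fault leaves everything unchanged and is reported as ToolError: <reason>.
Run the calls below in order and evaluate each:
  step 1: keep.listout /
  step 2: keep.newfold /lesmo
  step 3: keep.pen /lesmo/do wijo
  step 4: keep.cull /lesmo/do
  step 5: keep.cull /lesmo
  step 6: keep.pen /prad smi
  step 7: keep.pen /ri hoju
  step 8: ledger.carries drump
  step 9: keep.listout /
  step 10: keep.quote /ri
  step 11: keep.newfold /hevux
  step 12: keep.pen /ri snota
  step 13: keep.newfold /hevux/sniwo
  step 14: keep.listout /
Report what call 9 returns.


Answer: [prad, ri]

Derivation:
Do: listout[p: /]
See: []
Do: newfold[p: /lesmo]
See: ok
Do: pen[p: /lesmo/do; c: wijo]
See: created
Do: cull[p: /lesmo/do]
See: ok
Do: cull[p: /lesmo]
See: ok
Do: pen[p: /prad; c: smi]
See: created
Do: pen[p: /ri; c: hoju]
See: created
Do: carries[k: drump]
See: no
Do: listout[p: /]
See: [prad, ri]
Do: quote[p: /ri]
See: hoju
Do: newfold[p: /hevux]
See: ok
Do: pen[p: /ri; c: snota]
See: overwrote
Do: newfold[p: /hevux/sniwo]
See: ok
Do: listout[p: /]
See: [hevux/, prad, ri]


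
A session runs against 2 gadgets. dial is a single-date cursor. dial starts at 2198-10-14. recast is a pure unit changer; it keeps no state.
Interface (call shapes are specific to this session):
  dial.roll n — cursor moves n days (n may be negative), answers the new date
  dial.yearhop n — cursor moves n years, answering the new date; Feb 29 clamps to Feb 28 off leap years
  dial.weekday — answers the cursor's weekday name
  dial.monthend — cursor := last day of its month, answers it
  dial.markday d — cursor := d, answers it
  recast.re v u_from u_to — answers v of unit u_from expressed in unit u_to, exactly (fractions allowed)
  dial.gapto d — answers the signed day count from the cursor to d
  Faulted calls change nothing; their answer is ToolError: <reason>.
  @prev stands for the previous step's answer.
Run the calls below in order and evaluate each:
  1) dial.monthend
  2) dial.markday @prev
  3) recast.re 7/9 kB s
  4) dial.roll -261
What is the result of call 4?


CALL dial.monthend[]
RET  2198-10-31
CALL dial.markday[d='@prev']
RET  2198-10-31
CALL recast.re[v='7/9'; u_from='kB'; u_to='s']
RET  ToolError: incompatible units
CALL dial.roll[n='-261']
RET  2198-02-12

Answer: 2198-02-12


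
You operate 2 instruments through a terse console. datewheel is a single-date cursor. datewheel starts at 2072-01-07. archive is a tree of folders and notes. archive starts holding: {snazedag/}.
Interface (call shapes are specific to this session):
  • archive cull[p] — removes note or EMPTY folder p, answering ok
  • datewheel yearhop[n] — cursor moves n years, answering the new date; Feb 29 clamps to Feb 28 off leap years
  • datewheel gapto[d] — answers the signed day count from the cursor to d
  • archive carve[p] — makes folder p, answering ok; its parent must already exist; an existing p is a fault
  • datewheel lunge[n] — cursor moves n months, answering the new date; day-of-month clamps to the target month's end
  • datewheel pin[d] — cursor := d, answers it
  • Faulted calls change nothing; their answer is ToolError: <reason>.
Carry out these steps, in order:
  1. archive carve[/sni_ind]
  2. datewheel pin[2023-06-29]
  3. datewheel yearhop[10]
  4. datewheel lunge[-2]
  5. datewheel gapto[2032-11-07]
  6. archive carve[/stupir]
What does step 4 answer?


==> archive carve(p: /sni_ind)
<== ok
==> datewheel pin(d: 2023-06-29)
<== 2023-06-29
==> datewheel yearhop(n: 10)
<== 2033-06-29
==> datewheel lunge(n: -2)
<== 2033-04-29
==> datewheel gapto(d: 2032-11-07)
<== -173
==> archive carve(p: /stupir)
<== ok

Answer: 2033-04-29


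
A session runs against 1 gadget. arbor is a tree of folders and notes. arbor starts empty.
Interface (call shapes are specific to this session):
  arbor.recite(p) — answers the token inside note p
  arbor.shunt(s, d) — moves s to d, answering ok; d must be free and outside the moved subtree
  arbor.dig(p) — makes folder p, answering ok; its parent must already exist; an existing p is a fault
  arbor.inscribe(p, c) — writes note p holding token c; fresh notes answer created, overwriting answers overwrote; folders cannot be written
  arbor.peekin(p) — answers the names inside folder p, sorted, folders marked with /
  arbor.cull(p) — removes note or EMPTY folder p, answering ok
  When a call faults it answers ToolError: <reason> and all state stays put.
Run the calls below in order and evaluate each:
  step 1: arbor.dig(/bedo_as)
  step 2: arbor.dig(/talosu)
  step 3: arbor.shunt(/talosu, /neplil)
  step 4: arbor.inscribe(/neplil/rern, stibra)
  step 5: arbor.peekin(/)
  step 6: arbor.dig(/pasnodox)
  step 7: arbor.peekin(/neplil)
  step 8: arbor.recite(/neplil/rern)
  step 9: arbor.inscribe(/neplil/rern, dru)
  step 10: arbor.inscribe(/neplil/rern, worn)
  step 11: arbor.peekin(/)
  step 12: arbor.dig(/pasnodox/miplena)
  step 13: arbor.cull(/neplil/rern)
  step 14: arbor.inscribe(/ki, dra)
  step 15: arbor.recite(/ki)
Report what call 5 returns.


Answer: [bedo_as/, neplil/]

Derivation:
==> arbor.dig(/bedo_as)
<== ok
==> arbor.dig(/talosu)
<== ok
==> arbor.shunt(/talosu, /neplil)
<== ok
==> arbor.inscribe(/neplil/rern, stibra)
<== created
==> arbor.peekin(/)
<== [bedo_as/, neplil/]
==> arbor.dig(/pasnodox)
<== ok
==> arbor.peekin(/neplil)
<== [rern]
==> arbor.recite(/neplil/rern)
<== stibra
==> arbor.inscribe(/neplil/rern, dru)
<== overwrote
==> arbor.inscribe(/neplil/rern, worn)
<== overwrote
==> arbor.peekin(/)
<== [bedo_as/, neplil/, pasnodox/]
==> arbor.dig(/pasnodox/miplena)
<== ok
==> arbor.cull(/neplil/rern)
<== ok
==> arbor.inscribe(/ki, dra)
<== created
==> arbor.recite(/ki)
<== dra
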